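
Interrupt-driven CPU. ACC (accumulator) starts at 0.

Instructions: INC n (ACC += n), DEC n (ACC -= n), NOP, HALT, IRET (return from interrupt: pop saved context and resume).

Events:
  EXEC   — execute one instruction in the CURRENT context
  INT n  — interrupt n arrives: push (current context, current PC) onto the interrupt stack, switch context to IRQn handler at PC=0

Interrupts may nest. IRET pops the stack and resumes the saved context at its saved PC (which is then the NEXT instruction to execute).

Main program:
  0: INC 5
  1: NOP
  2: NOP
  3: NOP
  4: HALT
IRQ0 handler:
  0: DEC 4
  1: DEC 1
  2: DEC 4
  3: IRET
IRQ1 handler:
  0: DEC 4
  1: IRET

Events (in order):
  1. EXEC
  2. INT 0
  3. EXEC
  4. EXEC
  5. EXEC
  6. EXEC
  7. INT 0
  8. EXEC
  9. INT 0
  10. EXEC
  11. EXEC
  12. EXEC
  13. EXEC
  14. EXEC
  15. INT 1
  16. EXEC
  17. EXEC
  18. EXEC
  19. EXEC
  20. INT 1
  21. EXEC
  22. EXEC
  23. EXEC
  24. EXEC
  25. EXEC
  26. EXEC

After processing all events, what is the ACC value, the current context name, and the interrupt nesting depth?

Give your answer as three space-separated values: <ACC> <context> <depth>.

Event 1 (EXEC): [MAIN] PC=0: INC 5 -> ACC=5
Event 2 (INT 0): INT 0 arrives: push (MAIN, PC=1), enter IRQ0 at PC=0 (depth now 1)
Event 3 (EXEC): [IRQ0] PC=0: DEC 4 -> ACC=1
Event 4 (EXEC): [IRQ0] PC=1: DEC 1 -> ACC=0
Event 5 (EXEC): [IRQ0] PC=2: DEC 4 -> ACC=-4
Event 6 (EXEC): [IRQ0] PC=3: IRET -> resume MAIN at PC=1 (depth now 0)
Event 7 (INT 0): INT 0 arrives: push (MAIN, PC=1), enter IRQ0 at PC=0 (depth now 1)
Event 8 (EXEC): [IRQ0] PC=0: DEC 4 -> ACC=-8
Event 9 (INT 0): INT 0 arrives: push (IRQ0, PC=1), enter IRQ0 at PC=0 (depth now 2)
Event 10 (EXEC): [IRQ0] PC=0: DEC 4 -> ACC=-12
Event 11 (EXEC): [IRQ0] PC=1: DEC 1 -> ACC=-13
Event 12 (EXEC): [IRQ0] PC=2: DEC 4 -> ACC=-17
Event 13 (EXEC): [IRQ0] PC=3: IRET -> resume IRQ0 at PC=1 (depth now 1)
Event 14 (EXEC): [IRQ0] PC=1: DEC 1 -> ACC=-18
Event 15 (INT 1): INT 1 arrives: push (IRQ0, PC=2), enter IRQ1 at PC=0 (depth now 2)
Event 16 (EXEC): [IRQ1] PC=0: DEC 4 -> ACC=-22
Event 17 (EXEC): [IRQ1] PC=1: IRET -> resume IRQ0 at PC=2 (depth now 1)
Event 18 (EXEC): [IRQ0] PC=2: DEC 4 -> ACC=-26
Event 19 (EXEC): [IRQ0] PC=3: IRET -> resume MAIN at PC=1 (depth now 0)
Event 20 (INT 1): INT 1 arrives: push (MAIN, PC=1), enter IRQ1 at PC=0 (depth now 1)
Event 21 (EXEC): [IRQ1] PC=0: DEC 4 -> ACC=-30
Event 22 (EXEC): [IRQ1] PC=1: IRET -> resume MAIN at PC=1 (depth now 0)
Event 23 (EXEC): [MAIN] PC=1: NOP
Event 24 (EXEC): [MAIN] PC=2: NOP
Event 25 (EXEC): [MAIN] PC=3: NOP
Event 26 (EXEC): [MAIN] PC=4: HALT

Answer: -30 MAIN 0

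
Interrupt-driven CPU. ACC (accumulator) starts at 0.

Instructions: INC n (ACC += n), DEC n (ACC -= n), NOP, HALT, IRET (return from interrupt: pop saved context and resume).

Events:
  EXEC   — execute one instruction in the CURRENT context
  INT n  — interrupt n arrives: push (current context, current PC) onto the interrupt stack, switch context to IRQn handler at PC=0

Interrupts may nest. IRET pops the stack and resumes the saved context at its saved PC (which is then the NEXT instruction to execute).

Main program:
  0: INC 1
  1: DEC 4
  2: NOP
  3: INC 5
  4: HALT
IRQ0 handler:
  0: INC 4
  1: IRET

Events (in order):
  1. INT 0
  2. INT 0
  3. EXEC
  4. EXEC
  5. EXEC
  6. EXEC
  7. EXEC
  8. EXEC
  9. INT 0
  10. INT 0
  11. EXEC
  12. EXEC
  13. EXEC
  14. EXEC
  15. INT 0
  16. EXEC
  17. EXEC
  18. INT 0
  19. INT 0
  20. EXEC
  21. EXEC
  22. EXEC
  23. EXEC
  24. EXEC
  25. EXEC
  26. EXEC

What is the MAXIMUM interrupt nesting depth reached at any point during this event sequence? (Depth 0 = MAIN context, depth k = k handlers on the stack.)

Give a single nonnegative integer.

Answer: 2

Derivation:
Event 1 (INT 0): INT 0 arrives: push (MAIN, PC=0), enter IRQ0 at PC=0 (depth now 1) [depth=1]
Event 2 (INT 0): INT 0 arrives: push (IRQ0, PC=0), enter IRQ0 at PC=0 (depth now 2) [depth=2]
Event 3 (EXEC): [IRQ0] PC=0: INC 4 -> ACC=4 [depth=2]
Event 4 (EXEC): [IRQ0] PC=1: IRET -> resume IRQ0 at PC=0 (depth now 1) [depth=1]
Event 5 (EXEC): [IRQ0] PC=0: INC 4 -> ACC=8 [depth=1]
Event 6 (EXEC): [IRQ0] PC=1: IRET -> resume MAIN at PC=0 (depth now 0) [depth=0]
Event 7 (EXEC): [MAIN] PC=0: INC 1 -> ACC=9 [depth=0]
Event 8 (EXEC): [MAIN] PC=1: DEC 4 -> ACC=5 [depth=0]
Event 9 (INT 0): INT 0 arrives: push (MAIN, PC=2), enter IRQ0 at PC=0 (depth now 1) [depth=1]
Event 10 (INT 0): INT 0 arrives: push (IRQ0, PC=0), enter IRQ0 at PC=0 (depth now 2) [depth=2]
Event 11 (EXEC): [IRQ0] PC=0: INC 4 -> ACC=9 [depth=2]
Event 12 (EXEC): [IRQ0] PC=1: IRET -> resume IRQ0 at PC=0 (depth now 1) [depth=1]
Event 13 (EXEC): [IRQ0] PC=0: INC 4 -> ACC=13 [depth=1]
Event 14 (EXEC): [IRQ0] PC=1: IRET -> resume MAIN at PC=2 (depth now 0) [depth=0]
Event 15 (INT 0): INT 0 arrives: push (MAIN, PC=2), enter IRQ0 at PC=0 (depth now 1) [depth=1]
Event 16 (EXEC): [IRQ0] PC=0: INC 4 -> ACC=17 [depth=1]
Event 17 (EXEC): [IRQ0] PC=1: IRET -> resume MAIN at PC=2 (depth now 0) [depth=0]
Event 18 (INT 0): INT 0 arrives: push (MAIN, PC=2), enter IRQ0 at PC=0 (depth now 1) [depth=1]
Event 19 (INT 0): INT 0 arrives: push (IRQ0, PC=0), enter IRQ0 at PC=0 (depth now 2) [depth=2]
Event 20 (EXEC): [IRQ0] PC=0: INC 4 -> ACC=21 [depth=2]
Event 21 (EXEC): [IRQ0] PC=1: IRET -> resume IRQ0 at PC=0 (depth now 1) [depth=1]
Event 22 (EXEC): [IRQ0] PC=0: INC 4 -> ACC=25 [depth=1]
Event 23 (EXEC): [IRQ0] PC=1: IRET -> resume MAIN at PC=2 (depth now 0) [depth=0]
Event 24 (EXEC): [MAIN] PC=2: NOP [depth=0]
Event 25 (EXEC): [MAIN] PC=3: INC 5 -> ACC=30 [depth=0]
Event 26 (EXEC): [MAIN] PC=4: HALT [depth=0]
Max depth observed: 2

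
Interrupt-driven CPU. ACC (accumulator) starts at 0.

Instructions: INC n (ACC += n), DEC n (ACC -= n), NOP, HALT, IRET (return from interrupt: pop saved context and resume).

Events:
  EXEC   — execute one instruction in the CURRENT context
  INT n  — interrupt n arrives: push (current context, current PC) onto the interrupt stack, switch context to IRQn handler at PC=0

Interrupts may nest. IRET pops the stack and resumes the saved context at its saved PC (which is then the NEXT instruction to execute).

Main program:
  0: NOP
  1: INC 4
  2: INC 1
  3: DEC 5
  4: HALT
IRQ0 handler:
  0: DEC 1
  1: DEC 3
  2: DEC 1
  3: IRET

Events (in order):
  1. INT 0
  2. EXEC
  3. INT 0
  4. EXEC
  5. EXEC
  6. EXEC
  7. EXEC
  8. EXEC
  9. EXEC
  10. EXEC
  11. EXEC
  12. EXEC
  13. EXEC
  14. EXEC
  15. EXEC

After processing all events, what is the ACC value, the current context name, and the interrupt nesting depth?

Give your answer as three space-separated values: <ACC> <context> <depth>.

Event 1 (INT 0): INT 0 arrives: push (MAIN, PC=0), enter IRQ0 at PC=0 (depth now 1)
Event 2 (EXEC): [IRQ0] PC=0: DEC 1 -> ACC=-1
Event 3 (INT 0): INT 0 arrives: push (IRQ0, PC=1), enter IRQ0 at PC=0 (depth now 2)
Event 4 (EXEC): [IRQ0] PC=0: DEC 1 -> ACC=-2
Event 5 (EXEC): [IRQ0] PC=1: DEC 3 -> ACC=-5
Event 6 (EXEC): [IRQ0] PC=2: DEC 1 -> ACC=-6
Event 7 (EXEC): [IRQ0] PC=3: IRET -> resume IRQ0 at PC=1 (depth now 1)
Event 8 (EXEC): [IRQ0] PC=1: DEC 3 -> ACC=-9
Event 9 (EXEC): [IRQ0] PC=2: DEC 1 -> ACC=-10
Event 10 (EXEC): [IRQ0] PC=3: IRET -> resume MAIN at PC=0 (depth now 0)
Event 11 (EXEC): [MAIN] PC=0: NOP
Event 12 (EXEC): [MAIN] PC=1: INC 4 -> ACC=-6
Event 13 (EXEC): [MAIN] PC=2: INC 1 -> ACC=-5
Event 14 (EXEC): [MAIN] PC=3: DEC 5 -> ACC=-10
Event 15 (EXEC): [MAIN] PC=4: HALT

Answer: -10 MAIN 0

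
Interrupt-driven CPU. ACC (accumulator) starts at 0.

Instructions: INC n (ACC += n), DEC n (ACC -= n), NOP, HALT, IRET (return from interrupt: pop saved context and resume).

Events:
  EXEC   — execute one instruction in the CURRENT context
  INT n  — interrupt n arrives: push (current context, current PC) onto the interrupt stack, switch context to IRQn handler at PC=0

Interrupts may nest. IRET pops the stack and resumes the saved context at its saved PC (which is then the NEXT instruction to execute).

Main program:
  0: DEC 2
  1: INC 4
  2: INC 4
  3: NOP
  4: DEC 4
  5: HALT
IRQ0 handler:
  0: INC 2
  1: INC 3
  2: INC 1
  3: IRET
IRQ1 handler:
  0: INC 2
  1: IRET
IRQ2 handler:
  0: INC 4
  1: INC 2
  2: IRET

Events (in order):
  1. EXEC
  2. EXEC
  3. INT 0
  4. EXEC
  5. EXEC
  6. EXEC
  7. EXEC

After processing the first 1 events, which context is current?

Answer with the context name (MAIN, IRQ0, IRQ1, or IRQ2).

Event 1 (EXEC): [MAIN] PC=0: DEC 2 -> ACC=-2

Answer: MAIN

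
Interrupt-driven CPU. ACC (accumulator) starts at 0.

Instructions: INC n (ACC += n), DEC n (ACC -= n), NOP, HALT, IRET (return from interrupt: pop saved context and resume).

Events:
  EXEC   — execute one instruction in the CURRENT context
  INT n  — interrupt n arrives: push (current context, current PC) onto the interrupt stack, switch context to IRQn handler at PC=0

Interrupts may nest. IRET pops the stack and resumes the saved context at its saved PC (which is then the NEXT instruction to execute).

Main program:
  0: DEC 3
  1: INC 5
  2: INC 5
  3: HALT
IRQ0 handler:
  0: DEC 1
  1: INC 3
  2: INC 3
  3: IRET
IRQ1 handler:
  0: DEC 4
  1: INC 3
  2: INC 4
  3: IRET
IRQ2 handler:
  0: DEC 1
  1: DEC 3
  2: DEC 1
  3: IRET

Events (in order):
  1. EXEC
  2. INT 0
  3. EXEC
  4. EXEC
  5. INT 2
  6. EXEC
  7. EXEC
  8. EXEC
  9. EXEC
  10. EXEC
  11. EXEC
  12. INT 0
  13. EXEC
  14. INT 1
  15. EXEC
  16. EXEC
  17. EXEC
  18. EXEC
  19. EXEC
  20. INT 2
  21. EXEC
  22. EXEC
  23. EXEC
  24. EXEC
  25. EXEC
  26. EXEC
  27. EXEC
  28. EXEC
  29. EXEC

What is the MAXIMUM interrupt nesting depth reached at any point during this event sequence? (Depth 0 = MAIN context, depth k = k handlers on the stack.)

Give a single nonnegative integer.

Event 1 (EXEC): [MAIN] PC=0: DEC 3 -> ACC=-3 [depth=0]
Event 2 (INT 0): INT 0 arrives: push (MAIN, PC=1), enter IRQ0 at PC=0 (depth now 1) [depth=1]
Event 3 (EXEC): [IRQ0] PC=0: DEC 1 -> ACC=-4 [depth=1]
Event 4 (EXEC): [IRQ0] PC=1: INC 3 -> ACC=-1 [depth=1]
Event 5 (INT 2): INT 2 arrives: push (IRQ0, PC=2), enter IRQ2 at PC=0 (depth now 2) [depth=2]
Event 6 (EXEC): [IRQ2] PC=0: DEC 1 -> ACC=-2 [depth=2]
Event 7 (EXEC): [IRQ2] PC=1: DEC 3 -> ACC=-5 [depth=2]
Event 8 (EXEC): [IRQ2] PC=2: DEC 1 -> ACC=-6 [depth=2]
Event 9 (EXEC): [IRQ2] PC=3: IRET -> resume IRQ0 at PC=2 (depth now 1) [depth=1]
Event 10 (EXEC): [IRQ0] PC=2: INC 3 -> ACC=-3 [depth=1]
Event 11 (EXEC): [IRQ0] PC=3: IRET -> resume MAIN at PC=1 (depth now 0) [depth=0]
Event 12 (INT 0): INT 0 arrives: push (MAIN, PC=1), enter IRQ0 at PC=0 (depth now 1) [depth=1]
Event 13 (EXEC): [IRQ0] PC=0: DEC 1 -> ACC=-4 [depth=1]
Event 14 (INT 1): INT 1 arrives: push (IRQ0, PC=1), enter IRQ1 at PC=0 (depth now 2) [depth=2]
Event 15 (EXEC): [IRQ1] PC=0: DEC 4 -> ACC=-8 [depth=2]
Event 16 (EXEC): [IRQ1] PC=1: INC 3 -> ACC=-5 [depth=2]
Event 17 (EXEC): [IRQ1] PC=2: INC 4 -> ACC=-1 [depth=2]
Event 18 (EXEC): [IRQ1] PC=3: IRET -> resume IRQ0 at PC=1 (depth now 1) [depth=1]
Event 19 (EXEC): [IRQ0] PC=1: INC 3 -> ACC=2 [depth=1]
Event 20 (INT 2): INT 2 arrives: push (IRQ0, PC=2), enter IRQ2 at PC=0 (depth now 2) [depth=2]
Event 21 (EXEC): [IRQ2] PC=0: DEC 1 -> ACC=1 [depth=2]
Event 22 (EXEC): [IRQ2] PC=1: DEC 3 -> ACC=-2 [depth=2]
Event 23 (EXEC): [IRQ2] PC=2: DEC 1 -> ACC=-3 [depth=2]
Event 24 (EXEC): [IRQ2] PC=3: IRET -> resume IRQ0 at PC=2 (depth now 1) [depth=1]
Event 25 (EXEC): [IRQ0] PC=2: INC 3 -> ACC=0 [depth=1]
Event 26 (EXEC): [IRQ0] PC=3: IRET -> resume MAIN at PC=1 (depth now 0) [depth=0]
Event 27 (EXEC): [MAIN] PC=1: INC 5 -> ACC=5 [depth=0]
Event 28 (EXEC): [MAIN] PC=2: INC 5 -> ACC=10 [depth=0]
Event 29 (EXEC): [MAIN] PC=3: HALT [depth=0]
Max depth observed: 2

Answer: 2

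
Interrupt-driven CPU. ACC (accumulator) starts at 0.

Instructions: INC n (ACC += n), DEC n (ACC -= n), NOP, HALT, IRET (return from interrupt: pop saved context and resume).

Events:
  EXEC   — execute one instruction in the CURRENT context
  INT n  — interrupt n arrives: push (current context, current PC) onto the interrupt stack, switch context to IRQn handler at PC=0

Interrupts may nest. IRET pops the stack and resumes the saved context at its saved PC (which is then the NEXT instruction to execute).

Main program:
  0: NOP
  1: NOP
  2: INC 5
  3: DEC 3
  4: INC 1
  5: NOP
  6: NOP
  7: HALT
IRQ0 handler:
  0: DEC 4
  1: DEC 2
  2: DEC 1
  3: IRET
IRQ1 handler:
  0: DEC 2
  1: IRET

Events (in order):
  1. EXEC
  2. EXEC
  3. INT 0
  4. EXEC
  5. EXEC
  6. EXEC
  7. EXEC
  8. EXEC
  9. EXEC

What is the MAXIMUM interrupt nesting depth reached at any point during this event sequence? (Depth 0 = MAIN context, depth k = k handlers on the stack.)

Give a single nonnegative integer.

Event 1 (EXEC): [MAIN] PC=0: NOP [depth=0]
Event 2 (EXEC): [MAIN] PC=1: NOP [depth=0]
Event 3 (INT 0): INT 0 arrives: push (MAIN, PC=2), enter IRQ0 at PC=0 (depth now 1) [depth=1]
Event 4 (EXEC): [IRQ0] PC=0: DEC 4 -> ACC=-4 [depth=1]
Event 5 (EXEC): [IRQ0] PC=1: DEC 2 -> ACC=-6 [depth=1]
Event 6 (EXEC): [IRQ0] PC=2: DEC 1 -> ACC=-7 [depth=1]
Event 7 (EXEC): [IRQ0] PC=3: IRET -> resume MAIN at PC=2 (depth now 0) [depth=0]
Event 8 (EXEC): [MAIN] PC=2: INC 5 -> ACC=-2 [depth=0]
Event 9 (EXEC): [MAIN] PC=3: DEC 3 -> ACC=-5 [depth=0]
Max depth observed: 1

Answer: 1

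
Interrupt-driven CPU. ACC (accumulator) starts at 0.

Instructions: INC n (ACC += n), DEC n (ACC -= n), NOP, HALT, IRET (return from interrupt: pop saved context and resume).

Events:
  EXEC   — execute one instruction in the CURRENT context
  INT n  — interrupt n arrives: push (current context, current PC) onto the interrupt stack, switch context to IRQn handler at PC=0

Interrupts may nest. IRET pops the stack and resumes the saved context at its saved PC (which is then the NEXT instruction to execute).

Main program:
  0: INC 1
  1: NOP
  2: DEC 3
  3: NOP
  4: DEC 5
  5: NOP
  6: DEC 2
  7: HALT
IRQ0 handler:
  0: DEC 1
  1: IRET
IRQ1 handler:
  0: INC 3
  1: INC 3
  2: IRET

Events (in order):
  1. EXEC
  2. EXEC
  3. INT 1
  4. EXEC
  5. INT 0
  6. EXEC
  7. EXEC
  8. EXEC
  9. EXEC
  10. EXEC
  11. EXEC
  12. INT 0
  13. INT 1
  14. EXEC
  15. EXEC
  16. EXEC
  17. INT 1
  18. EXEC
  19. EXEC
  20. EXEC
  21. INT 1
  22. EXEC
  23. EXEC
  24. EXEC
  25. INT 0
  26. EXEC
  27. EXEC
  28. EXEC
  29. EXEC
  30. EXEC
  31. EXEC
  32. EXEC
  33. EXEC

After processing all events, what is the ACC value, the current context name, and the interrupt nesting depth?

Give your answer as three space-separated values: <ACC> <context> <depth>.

Event 1 (EXEC): [MAIN] PC=0: INC 1 -> ACC=1
Event 2 (EXEC): [MAIN] PC=1: NOP
Event 3 (INT 1): INT 1 arrives: push (MAIN, PC=2), enter IRQ1 at PC=0 (depth now 1)
Event 4 (EXEC): [IRQ1] PC=0: INC 3 -> ACC=4
Event 5 (INT 0): INT 0 arrives: push (IRQ1, PC=1), enter IRQ0 at PC=0 (depth now 2)
Event 6 (EXEC): [IRQ0] PC=0: DEC 1 -> ACC=3
Event 7 (EXEC): [IRQ0] PC=1: IRET -> resume IRQ1 at PC=1 (depth now 1)
Event 8 (EXEC): [IRQ1] PC=1: INC 3 -> ACC=6
Event 9 (EXEC): [IRQ1] PC=2: IRET -> resume MAIN at PC=2 (depth now 0)
Event 10 (EXEC): [MAIN] PC=2: DEC 3 -> ACC=3
Event 11 (EXEC): [MAIN] PC=3: NOP
Event 12 (INT 0): INT 0 arrives: push (MAIN, PC=4), enter IRQ0 at PC=0 (depth now 1)
Event 13 (INT 1): INT 1 arrives: push (IRQ0, PC=0), enter IRQ1 at PC=0 (depth now 2)
Event 14 (EXEC): [IRQ1] PC=0: INC 3 -> ACC=6
Event 15 (EXEC): [IRQ1] PC=1: INC 3 -> ACC=9
Event 16 (EXEC): [IRQ1] PC=2: IRET -> resume IRQ0 at PC=0 (depth now 1)
Event 17 (INT 1): INT 1 arrives: push (IRQ0, PC=0), enter IRQ1 at PC=0 (depth now 2)
Event 18 (EXEC): [IRQ1] PC=0: INC 3 -> ACC=12
Event 19 (EXEC): [IRQ1] PC=1: INC 3 -> ACC=15
Event 20 (EXEC): [IRQ1] PC=2: IRET -> resume IRQ0 at PC=0 (depth now 1)
Event 21 (INT 1): INT 1 arrives: push (IRQ0, PC=0), enter IRQ1 at PC=0 (depth now 2)
Event 22 (EXEC): [IRQ1] PC=0: INC 3 -> ACC=18
Event 23 (EXEC): [IRQ1] PC=1: INC 3 -> ACC=21
Event 24 (EXEC): [IRQ1] PC=2: IRET -> resume IRQ0 at PC=0 (depth now 1)
Event 25 (INT 0): INT 0 arrives: push (IRQ0, PC=0), enter IRQ0 at PC=0 (depth now 2)
Event 26 (EXEC): [IRQ0] PC=0: DEC 1 -> ACC=20
Event 27 (EXEC): [IRQ0] PC=1: IRET -> resume IRQ0 at PC=0 (depth now 1)
Event 28 (EXEC): [IRQ0] PC=0: DEC 1 -> ACC=19
Event 29 (EXEC): [IRQ0] PC=1: IRET -> resume MAIN at PC=4 (depth now 0)
Event 30 (EXEC): [MAIN] PC=4: DEC 5 -> ACC=14
Event 31 (EXEC): [MAIN] PC=5: NOP
Event 32 (EXEC): [MAIN] PC=6: DEC 2 -> ACC=12
Event 33 (EXEC): [MAIN] PC=7: HALT

Answer: 12 MAIN 0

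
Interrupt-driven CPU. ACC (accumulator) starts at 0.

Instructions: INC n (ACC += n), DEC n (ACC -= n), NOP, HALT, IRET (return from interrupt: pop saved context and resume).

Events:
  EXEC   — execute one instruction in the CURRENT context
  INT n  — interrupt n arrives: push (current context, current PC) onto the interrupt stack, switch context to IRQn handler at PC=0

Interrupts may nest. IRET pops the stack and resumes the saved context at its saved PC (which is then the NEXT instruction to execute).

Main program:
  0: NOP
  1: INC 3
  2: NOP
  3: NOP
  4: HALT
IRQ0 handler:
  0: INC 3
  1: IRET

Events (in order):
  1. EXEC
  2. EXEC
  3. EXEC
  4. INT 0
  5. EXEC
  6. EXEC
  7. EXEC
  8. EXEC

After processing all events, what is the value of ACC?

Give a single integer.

Answer: 6

Derivation:
Event 1 (EXEC): [MAIN] PC=0: NOP
Event 2 (EXEC): [MAIN] PC=1: INC 3 -> ACC=3
Event 3 (EXEC): [MAIN] PC=2: NOP
Event 4 (INT 0): INT 0 arrives: push (MAIN, PC=3), enter IRQ0 at PC=0 (depth now 1)
Event 5 (EXEC): [IRQ0] PC=0: INC 3 -> ACC=6
Event 6 (EXEC): [IRQ0] PC=1: IRET -> resume MAIN at PC=3 (depth now 0)
Event 7 (EXEC): [MAIN] PC=3: NOP
Event 8 (EXEC): [MAIN] PC=4: HALT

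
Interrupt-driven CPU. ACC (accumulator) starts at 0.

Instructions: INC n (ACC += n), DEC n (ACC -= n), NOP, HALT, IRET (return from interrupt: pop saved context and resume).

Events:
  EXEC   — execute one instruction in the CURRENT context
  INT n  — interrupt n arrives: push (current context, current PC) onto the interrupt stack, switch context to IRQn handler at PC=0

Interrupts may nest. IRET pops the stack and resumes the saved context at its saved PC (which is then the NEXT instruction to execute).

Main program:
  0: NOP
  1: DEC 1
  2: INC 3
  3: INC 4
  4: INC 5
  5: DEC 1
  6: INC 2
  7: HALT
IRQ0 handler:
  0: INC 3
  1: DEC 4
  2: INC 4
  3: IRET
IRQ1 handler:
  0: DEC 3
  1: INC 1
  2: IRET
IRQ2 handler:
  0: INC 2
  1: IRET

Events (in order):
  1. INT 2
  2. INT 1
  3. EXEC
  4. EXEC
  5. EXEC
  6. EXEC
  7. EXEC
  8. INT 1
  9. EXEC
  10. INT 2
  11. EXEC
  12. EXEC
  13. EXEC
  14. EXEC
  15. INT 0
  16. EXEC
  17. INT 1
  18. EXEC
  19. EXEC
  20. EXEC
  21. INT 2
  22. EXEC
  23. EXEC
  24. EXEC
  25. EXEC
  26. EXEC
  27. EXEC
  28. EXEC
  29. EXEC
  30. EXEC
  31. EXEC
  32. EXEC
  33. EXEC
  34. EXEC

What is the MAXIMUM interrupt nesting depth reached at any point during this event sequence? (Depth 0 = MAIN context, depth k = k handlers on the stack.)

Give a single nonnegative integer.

Answer: 2

Derivation:
Event 1 (INT 2): INT 2 arrives: push (MAIN, PC=0), enter IRQ2 at PC=0 (depth now 1) [depth=1]
Event 2 (INT 1): INT 1 arrives: push (IRQ2, PC=0), enter IRQ1 at PC=0 (depth now 2) [depth=2]
Event 3 (EXEC): [IRQ1] PC=0: DEC 3 -> ACC=-3 [depth=2]
Event 4 (EXEC): [IRQ1] PC=1: INC 1 -> ACC=-2 [depth=2]
Event 5 (EXEC): [IRQ1] PC=2: IRET -> resume IRQ2 at PC=0 (depth now 1) [depth=1]
Event 6 (EXEC): [IRQ2] PC=0: INC 2 -> ACC=0 [depth=1]
Event 7 (EXEC): [IRQ2] PC=1: IRET -> resume MAIN at PC=0 (depth now 0) [depth=0]
Event 8 (INT 1): INT 1 arrives: push (MAIN, PC=0), enter IRQ1 at PC=0 (depth now 1) [depth=1]
Event 9 (EXEC): [IRQ1] PC=0: DEC 3 -> ACC=-3 [depth=1]
Event 10 (INT 2): INT 2 arrives: push (IRQ1, PC=1), enter IRQ2 at PC=0 (depth now 2) [depth=2]
Event 11 (EXEC): [IRQ2] PC=0: INC 2 -> ACC=-1 [depth=2]
Event 12 (EXEC): [IRQ2] PC=1: IRET -> resume IRQ1 at PC=1 (depth now 1) [depth=1]
Event 13 (EXEC): [IRQ1] PC=1: INC 1 -> ACC=0 [depth=1]
Event 14 (EXEC): [IRQ1] PC=2: IRET -> resume MAIN at PC=0 (depth now 0) [depth=0]
Event 15 (INT 0): INT 0 arrives: push (MAIN, PC=0), enter IRQ0 at PC=0 (depth now 1) [depth=1]
Event 16 (EXEC): [IRQ0] PC=0: INC 3 -> ACC=3 [depth=1]
Event 17 (INT 1): INT 1 arrives: push (IRQ0, PC=1), enter IRQ1 at PC=0 (depth now 2) [depth=2]
Event 18 (EXEC): [IRQ1] PC=0: DEC 3 -> ACC=0 [depth=2]
Event 19 (EXEC): [IRQ1] PC=1: INC 1 -> ACC=1 [depth=2]
Event 20 (EXEC): [IRQ1] PC=2: IRET -> resume IRQ0 at PC=1 (depth now 1) [depth=1]
Event 21 (INT 2): INT 2 arrives: push (IRQ0, PC=1), enter IRQ2 at PC=0 (depth now 2) [depth=2]
Event 22 (EXEC): [IRQ2] PC=0: INC 2 -> ACC=3 [depth=2]
Event 23 (EXEC): [IRQ2] PC=1: IRET -> resume IRQ0 at PC=1 (depth now 1) [depth=1]
Event 24 (EXEC): [IRQ0] PC=1: DEC 4 -> ACC=-1 [depth=1]
Event 25 (EXEC): [IRQ0] PC=2: INC 4 -> ACC=3 [depth=1]
Event 26 (EXEC): [IRQ0] PC=3: IRET -> resume MAIN at PC=0 (depth now 0) [depth=0]
Event 27 (EXEC): [MAIN] PC=0: NOP [depth=0]
Event 28 (EXEC): [MAIN] PC=1: DEC 1 -> ACC=2 [depth=0]
Event 29 (EXEC): [MAIN] PC=2: INC 3 -> ACC=5 [depth=0]
Event 30 (EXEC): [MAIN] PC=3: INC 4 -> ACC=9 [depth=0]
Event 31 (EXEC): [MAIN] PC=4: INC 5 -> ACC=14 [depth=0]
Event 32 (EXEC): [MAIN] PC=5: DEC 1 -> ACC=13 [depth=0]
Event 33 (EXEC): [MAIN] PC=6: INC 2 -> ACC=15 [depth=0]
Event 34 (EXEC): [MAIN] PC=7: HALT [depth=0]
Max depth observed: 2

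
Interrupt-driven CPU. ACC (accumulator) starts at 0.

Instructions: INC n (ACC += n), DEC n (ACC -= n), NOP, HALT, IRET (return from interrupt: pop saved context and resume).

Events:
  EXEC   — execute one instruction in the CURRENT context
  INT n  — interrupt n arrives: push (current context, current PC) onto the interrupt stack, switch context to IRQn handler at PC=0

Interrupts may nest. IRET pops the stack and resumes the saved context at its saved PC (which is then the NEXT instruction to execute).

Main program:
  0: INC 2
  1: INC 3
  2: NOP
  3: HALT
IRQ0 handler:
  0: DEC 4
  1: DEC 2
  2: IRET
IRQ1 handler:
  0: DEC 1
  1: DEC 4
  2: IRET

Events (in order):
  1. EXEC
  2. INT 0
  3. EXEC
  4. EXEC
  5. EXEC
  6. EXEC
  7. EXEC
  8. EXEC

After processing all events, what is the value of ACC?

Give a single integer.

Event 1 (EXEC): [MAIN] PC=0: INC 2 -> ACC=2
Event 2 (INT 0): INT 0 arrives: push (MAIN, PC=1), enter IRQ0 at PC=0 (depth now 1)
Event 3 (EXEC): [IRQ0] PC=0: DEC 4 -> ACC=-2
Event 4 (EXEC): [IRQ0] PC=1: DEC 2 -> ACC=-4
Event 5 (EXEC): [IRQ0] PC=2: IRET -> resume MAIN at PC=1 (depth now 0)
Event 6 (EXEC): [MAIN] PC=1: INC 3 -> ACC=-1
Event 7 (EXEC): [MAIN] PC=2: NOP
Event 8 (EXEC): [MAIN] PC=3: HALT

Answer: -1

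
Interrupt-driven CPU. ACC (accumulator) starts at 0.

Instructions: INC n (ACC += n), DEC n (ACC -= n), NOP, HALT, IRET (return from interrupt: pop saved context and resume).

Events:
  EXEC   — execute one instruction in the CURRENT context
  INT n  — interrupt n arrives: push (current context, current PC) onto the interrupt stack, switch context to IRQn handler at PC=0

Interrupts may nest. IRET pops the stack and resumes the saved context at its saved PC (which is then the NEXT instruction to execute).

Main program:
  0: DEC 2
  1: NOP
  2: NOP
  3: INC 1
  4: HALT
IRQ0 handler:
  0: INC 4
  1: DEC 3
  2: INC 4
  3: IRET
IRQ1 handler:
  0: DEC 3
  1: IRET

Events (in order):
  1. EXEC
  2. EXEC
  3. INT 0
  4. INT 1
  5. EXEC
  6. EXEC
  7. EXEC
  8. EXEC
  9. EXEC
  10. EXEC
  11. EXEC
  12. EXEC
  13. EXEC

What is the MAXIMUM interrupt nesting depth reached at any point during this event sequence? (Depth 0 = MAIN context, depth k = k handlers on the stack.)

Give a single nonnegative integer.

Answer: 2

Derivation:
Event 1 (EXEC): [MAIN] PC=0: DEC 2 -> ACC=-2 [depth=0]
Event 2 (EXEC): [MAIN] PC=1: NOP [depth=0]
Event 3 (INT 0): INT 0 arrives: push (MAIN, PC=2), enter IRQ0 at PC=0 (depth now 1) [depth=1]
Event 4 (INT 1): INT 1 arrives: push (IRQ0, PC=0), enter IRQ1 at PC=0 (depth now 2) [depth=2]
Event 5 (EXEC): [IRQ1] PC=0: DEC 3 -> ACC=-5 [depth=2]
Event 6 (EXEC): [IRQ1] PC=1: IRET -> resume IRQ0 at PC=0 (depth now 1) [depth=1]
Event 7 (EXEC): [IRQ0] PC=0: INC 4 -> ACC=-1 [depth=1]
Event 8 (EXEC): [IRQ0] PC=1: DEC 3 -> ACC=-4 [depth=1]
Event 9 (EXEC): [IRQ0] PC=2: INC 4 -> ACC=0 [depth=1]
Event 10 (EXEC): [IRQ0] PC=3: IRET -> resume MAIN at PC=2 (depth now 0) [depth=0]
Event 11 (EXEC): [MAIN] PC=2: NOP [depth=0]
Event 12 (EXEC): [MAIN] PC=3: INC 1 -> ACC=1 [depth=0]
Event 13 (EXEC): [MAIN] PC=4: HALT [depth=0]
Max depth observed: 2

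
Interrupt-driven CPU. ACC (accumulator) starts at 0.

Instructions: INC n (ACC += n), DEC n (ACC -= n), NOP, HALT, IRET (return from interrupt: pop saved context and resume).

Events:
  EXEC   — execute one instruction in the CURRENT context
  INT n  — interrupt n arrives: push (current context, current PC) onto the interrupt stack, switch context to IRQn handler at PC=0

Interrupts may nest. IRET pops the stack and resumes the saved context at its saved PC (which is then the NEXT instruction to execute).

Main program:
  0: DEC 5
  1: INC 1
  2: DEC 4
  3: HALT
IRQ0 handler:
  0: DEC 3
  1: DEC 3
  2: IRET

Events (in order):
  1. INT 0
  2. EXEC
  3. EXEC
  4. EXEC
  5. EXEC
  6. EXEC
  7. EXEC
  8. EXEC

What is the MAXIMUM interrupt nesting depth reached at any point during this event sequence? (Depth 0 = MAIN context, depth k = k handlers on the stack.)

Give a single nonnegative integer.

Event 1 (INT 0): INT 0 arrives: push (MAIN, PC=0), enter IRQ0 at PC=0 (depth now 1) [depth=1]
Event 2 (EXEC): [IRQ0] PC=0: DEC 3 -> ACC=-3 [depth=1]
Event 3 (EXEC): [IRQ0] PC=1: DEC 3 -> ACC=-6 [depth=1]
Event 4 (EXEC): [IRQ0] PC=2: IRET -> resume MAIN at PC=0 (depth now 0) [depth=0]
Event 5 (EXEC): [MAIN] PC=0: DEC 5 -> ACC=-11 [depth=0]
Event 6 (EXEC): [MAIN] PC=1: INC 1 -> ACC=-10 [depth=0]
Event 7 (EXEC): [MAIN] PC=2: DEC 4 -> ACC=-14 [depth=0]
Event 8 (EXEC): [MAIN] PC=3: HALT [depth=0]
Max depth observed: 1

Answer: 1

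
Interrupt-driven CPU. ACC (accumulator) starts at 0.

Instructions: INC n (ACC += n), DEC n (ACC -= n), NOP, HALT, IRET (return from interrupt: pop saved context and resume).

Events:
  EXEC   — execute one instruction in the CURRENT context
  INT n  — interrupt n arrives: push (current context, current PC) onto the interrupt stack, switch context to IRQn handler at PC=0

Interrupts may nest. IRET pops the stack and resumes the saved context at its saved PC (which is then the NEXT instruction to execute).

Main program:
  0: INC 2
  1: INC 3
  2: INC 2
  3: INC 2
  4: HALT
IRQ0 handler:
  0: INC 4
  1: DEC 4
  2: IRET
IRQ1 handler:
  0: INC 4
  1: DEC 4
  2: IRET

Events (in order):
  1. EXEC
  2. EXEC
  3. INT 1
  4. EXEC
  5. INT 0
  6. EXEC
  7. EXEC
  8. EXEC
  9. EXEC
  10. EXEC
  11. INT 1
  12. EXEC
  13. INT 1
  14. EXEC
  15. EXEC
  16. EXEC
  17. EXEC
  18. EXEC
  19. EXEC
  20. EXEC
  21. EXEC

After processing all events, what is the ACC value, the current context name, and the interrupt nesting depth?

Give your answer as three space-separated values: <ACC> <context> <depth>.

Event 1 (EXEC): [MAIN] PC=0: INC 2 -> ACC=2
Event 2 (EXEC): [MAIN] PC=1: INC 3 -> ACC=5
Event 3 (INT 1): INT 1 arrives: push (MAIN, PC=2), enter IRQ1 at PC=0 (depth now 1)
Event 4 (EXEC): [IRQ1] PC=0: INC 4 -> ACC=9
Event 5 (INT 0): INT 0 arrives: push (IRQ1, PC=1), enter IRQ0 at PC=0 (depth now 2)
Event 6 (EXEC): [IRQ0] PC=0: INC 4 -> ACC=13
Event 7 (EXEC): [IRQ0] PC=1: DEC 4 -> ACC=9
Event 8 (EXEC): [IRQ0] PC=2: IRET -> resume IRQ1 at PC=1 (depth now 1)
Event 9 (EXEC): [IRQ1] PC=1: DEC 4 -> ACC=5
Event 10 (EXEC): [IRQ1] PC=2: IRET -> resume MAIN at PC=2 (depth now 0)
Event 11 (INT 1): INT 1 arrives: push (MAIN, PC=2), enter IRQ1 at PC=0 (depth now 1)
Event 12 (EXEC): [IRQ1] PC=0: INC 4 -> ACC=9
Event 13 (INT 1): INT 1 arrives: push (IRQ1, PC=1), enter IRQ1 at PC=0 (depth now 2)
Event 14 (EXEC): [IRQ1] PC=0: INC 4 -> ACC=13
Event 15 (EXEC): [IRQ1] PC=1: DEC 4 -> ACC=9
Event 16 (EXEC): [IRQ1] PC=2: IRET -> resume IRQ1 at PC=1 (depth now 1)
Event 17 (EXEC): [IRQ1] PC=1: DEC 4 -> ACC=5
Event 18 (EXEC): [IRQ1] PC=2: IRET -> resume MAIN at PC=2 (depth now 0)
Event 19 (EXEC): [MAIN] PC=2: INC 2 -> ACC=7
Event 20 (EXEC): [MAIN] PC=3: INC 2 -> ACC=9
Event 21 (EXEC): [MAIN] PC=4: HALT

Answer: 9 MAIN 0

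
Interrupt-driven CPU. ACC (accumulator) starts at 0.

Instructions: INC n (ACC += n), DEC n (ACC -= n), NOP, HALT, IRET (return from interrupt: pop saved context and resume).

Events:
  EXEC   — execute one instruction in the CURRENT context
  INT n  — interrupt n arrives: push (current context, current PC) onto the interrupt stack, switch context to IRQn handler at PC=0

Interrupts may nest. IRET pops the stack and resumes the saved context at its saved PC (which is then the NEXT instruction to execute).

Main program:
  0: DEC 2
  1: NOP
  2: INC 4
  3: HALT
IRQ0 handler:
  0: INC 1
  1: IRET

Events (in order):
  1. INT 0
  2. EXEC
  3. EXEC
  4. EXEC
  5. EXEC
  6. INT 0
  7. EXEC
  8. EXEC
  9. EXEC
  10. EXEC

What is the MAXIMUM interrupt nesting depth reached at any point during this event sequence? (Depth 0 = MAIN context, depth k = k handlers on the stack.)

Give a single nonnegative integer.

Answer: 1

Derivation:
Event 1 (INT 0): INT 0 arrives: push (MAIN, PC=0), enter IRQ0 at PC=0 (depth now 1) [depth=1]
Event 2 (EXEC): [IRQ0] PC=0: INC 1 -> ACC=1 [depth=1]
Event 3 (EXEC): [IRQ0] PC=1: IRET -> resume MAIN at PC=0 (depth now 0) [depth=0]
Event 4 (EXEC): [MAIN] PC=0: DEC 2 -> ACC=-1 [depth=0]
Event 5 (EXEC): [MAIN] PC=1: NOP [depth=0]
Event 6 (INT 0): INT 0 arrives: push (MAIN, PC=2), enter IRQ0 at PC=0 (depth now 1) [depth=1]
Event 7 (EXEC): [IRQ0] PC=0: INC 1 -> ACC=0 [depth=1]
Event 8 (EXEC): [IRQ0] PC=1: IRET -> resume MAIN at PC=2 (depth now 0) [depth=0]
Event 9 (EXEC): [MAIN] PC=2: INC 4 -> ACC=4 [depth=0]
Event 10 (EXEC): [MAIN] PC=3: HALT [depth=0]
Max depth observed: 1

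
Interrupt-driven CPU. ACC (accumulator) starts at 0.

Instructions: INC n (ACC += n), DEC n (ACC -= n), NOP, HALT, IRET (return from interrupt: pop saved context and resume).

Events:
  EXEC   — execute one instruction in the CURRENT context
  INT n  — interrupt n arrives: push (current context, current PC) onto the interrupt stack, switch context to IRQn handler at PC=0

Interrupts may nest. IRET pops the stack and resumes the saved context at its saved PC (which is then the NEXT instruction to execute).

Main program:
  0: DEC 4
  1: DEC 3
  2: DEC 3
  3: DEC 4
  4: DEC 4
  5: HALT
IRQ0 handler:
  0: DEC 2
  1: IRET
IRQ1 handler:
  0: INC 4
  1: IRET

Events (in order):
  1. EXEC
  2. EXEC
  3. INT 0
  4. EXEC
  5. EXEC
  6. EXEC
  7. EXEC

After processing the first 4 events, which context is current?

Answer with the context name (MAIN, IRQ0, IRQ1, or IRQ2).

Event 1 (EXEC): [MAIN] PC=0: DEC 4 -> ACC=-4
Event 2 (EXEC): [MAIN] PC=1: DEC 3 -> ACC=-7
Event 3 (INT 0): INT 0 arrives: push (MAIN, PC=2), enter IRQ0 at PC=0 (depth now 1)
Event 4 (EXEC): [IRQ0] PC=0: DEC 2 -> ACC=-9

Answer: IRQ0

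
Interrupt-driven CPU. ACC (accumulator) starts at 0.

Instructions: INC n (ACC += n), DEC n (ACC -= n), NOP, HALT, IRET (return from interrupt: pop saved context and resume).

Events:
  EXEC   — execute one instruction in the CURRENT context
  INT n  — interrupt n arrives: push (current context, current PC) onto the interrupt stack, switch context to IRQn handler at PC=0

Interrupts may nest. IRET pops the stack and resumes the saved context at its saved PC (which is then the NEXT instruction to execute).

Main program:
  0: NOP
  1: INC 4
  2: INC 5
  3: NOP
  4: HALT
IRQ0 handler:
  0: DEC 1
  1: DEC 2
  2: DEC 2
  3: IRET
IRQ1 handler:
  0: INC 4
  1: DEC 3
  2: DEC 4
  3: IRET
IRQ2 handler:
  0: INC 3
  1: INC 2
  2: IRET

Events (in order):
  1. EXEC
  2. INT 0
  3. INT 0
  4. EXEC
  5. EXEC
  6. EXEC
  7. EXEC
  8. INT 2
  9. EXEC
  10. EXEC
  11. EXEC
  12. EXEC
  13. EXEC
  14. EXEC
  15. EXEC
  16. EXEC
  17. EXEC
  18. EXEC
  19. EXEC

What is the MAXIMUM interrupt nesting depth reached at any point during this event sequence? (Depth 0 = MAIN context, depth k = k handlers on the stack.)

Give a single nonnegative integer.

Answer: 2

Derivation:
Event 1 (EXEC): [MAIN] PC=0: NOP [depth=0]
Event 2 (INT 0): INT 0 arrives: push (MAIN, PC=1), enter IRQ0 at PC=0 (depth now 1) [depth=1]
Event 3 (INT 0): INT 0 arrives: push (IRQ0, PC=0), enter IRQ0 at PC=0 (depth now 2) [depth=2]
Event 4 (EXEC): [IRQ0] PC=0: DEC 1 -> ACC=-1 [depth=2]
Event 5 (EXEC): [IRQ0] PC=1: DEC 2 -> ACC=-3 [depth=2]
Event 6 (EXEC): [IRQ0] PC=2: DEC 2 -> ACC=-5 [depth=2]
Event 7 (EXEC): [IRQ0] PC=3: IRET -> resume IRQ0 at PC=0 (depth now 1) [depth=1]
Event 8 (INT 2): INT 2 arrives: push (IRQ0, PC=0), enter IRQ2 at PC=0 (depth now 2) [depth=2]
Event 9 (EXEC): [IRQ2] PC=0: INC 3 -> ACC=-2 [depth=2]
Event 10 (EXEC): [IRQ2] PC=1: INC 2 -> ACC=0 [depth=2]
Event 11 (EXEC): [IRQ2] PC=2: IRET -> resume IRQ0 at PC=0 (depth now 1) [depth=1]
Event 12 (EXEC): [IRQ0] PC=0: DEC 1 -> ACC=-1 [depth=1]
Event 13 (EXEC): [IRQ0] PC=1: DEC 2 -> ACC=-3 [depth=1]
Event 14 (EXEC): [IRQ0] PC=2: DEC 2 -> ACC=-5 [depth=1]
Event 15 (EXEC): [IRQ0] PC=3: IRET -> resume MAIN at PC=1 (depth now 0) [depth=0]
Event 16 (EXEC): [MAIN] PC=1: INC 4 -> ACC=-1 [depth=0]
Event 17 (EXEC): [MAIN] PC=2: INC 5 -> ACC=4 [depth=0]
Event 18 (EXEC): [MAIN] PC=3: NOP [depth=0]
Event 19 (EXEC): [MAIN] PC=4: HALT [depth=0]
Max depth observed: 2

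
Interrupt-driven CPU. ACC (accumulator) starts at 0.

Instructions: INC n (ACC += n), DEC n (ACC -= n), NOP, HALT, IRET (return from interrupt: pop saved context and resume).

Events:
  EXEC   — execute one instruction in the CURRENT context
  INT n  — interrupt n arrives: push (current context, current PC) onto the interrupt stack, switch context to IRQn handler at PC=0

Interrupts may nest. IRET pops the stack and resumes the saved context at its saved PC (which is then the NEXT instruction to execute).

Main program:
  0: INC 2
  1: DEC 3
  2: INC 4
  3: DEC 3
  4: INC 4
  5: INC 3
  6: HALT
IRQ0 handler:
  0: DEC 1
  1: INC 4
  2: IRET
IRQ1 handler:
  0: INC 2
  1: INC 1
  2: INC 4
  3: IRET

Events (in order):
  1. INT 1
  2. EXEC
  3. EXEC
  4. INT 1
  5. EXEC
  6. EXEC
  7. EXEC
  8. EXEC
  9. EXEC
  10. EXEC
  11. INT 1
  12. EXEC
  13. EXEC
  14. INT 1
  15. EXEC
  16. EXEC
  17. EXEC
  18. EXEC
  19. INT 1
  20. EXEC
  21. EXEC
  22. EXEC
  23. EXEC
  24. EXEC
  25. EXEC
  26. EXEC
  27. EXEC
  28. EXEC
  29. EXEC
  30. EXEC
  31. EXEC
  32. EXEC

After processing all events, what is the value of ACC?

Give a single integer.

Answer: 42

Derivation:
Event 1 (INT 1): INT 1 arrives: push (MAIN, PC=0), enter IRQ1 at PC=0 (depth now 1)
Event 2 (EXEC): [IRQ1] PC=0: INC 2 -> ACC=2
Event 3 (EXEC): [IRQ1] PC=1: INC 1 -> ACC=3
Event 4 (INT 1): INT 1 arrives: push (IRQ1, PC=2), enter IRQ1 at PC=0 (depth now 2)
Event 5 (EXEC): [IRQ1] PC=0: INC 2 -> ACC=5
Event 6 (EXEC): [IRQ1] PC=1: INC 1 -> ACC=6
Event 7 (EXEC): [IRQ1] PC=2: INC 4 -> ACC=10
Event 8 (EXEC): [IRQ1] PC=3: IRET -> resume IRQ1 at PC=2 (depth now 1)
Event 9 (EXEC): [IRQ1] PC=2: INC 4 -> ACC=14
Event 10 (EXEC): [IRQ1] PC=3: IRET -> resume MAIN at PC=0 (depth now 0)
Event 11 (INT 1): INT 1 arrives: push (MAIN, PC=0), enter IRQ1 at PC=0 (depth now 1)
Event 12 (EXEC): [IRQ1] PC=0: INC 2 -> ACC=16
Event 13 (EXEC): [IRQ1] PC=1: INC 1 -> ACC=17
Event 14 (INT 1): INT 1 arrives: push (IRQ1, PC=2), enter IRQ1 at PC=0 (depth now 2)
Event 15 (EXEC): [IRQ1] PC=0: INC 2 -> ACC=19
Event 16 (EXEC): [IRQ1] PC=1: INC 1 -> ACC=20
Event 17 (EXEC): [IRQ1] PC=2: INC 4 -> ACC=24
Event 18 (EXEC): [IRQ1] PC=3: IRET -> resume IRQ1 at PC=2 (depth now 1)
Event 19 (INT 1): INT 1 arrives: push (IRQ1, PC=2), enter IRQ1 at PC=0 (depth now 2)
Event 20 (EXEC): [IRQ1] PC=0: INC 2 -> ACC=26
Event 21 (EXEC): [IRQ1] PC=1: INC 1 -> ACC=27
Event 22 (EXEC): [IRQ1] PC=2: INC 4 -> ACC=31
Event 23 (EXEC): [IRQ1] PC=3: IRET -> resume IRQ1 at PC=2 (depth now 1)
Event 24 (EXEC): [IRQ1] PC=2: INC 4 -> ACC=35
Event 25 (EXEC): [IRQ1] PC=3: IRET -> resume MAIN at PC=0 (depth now 0)
Event 26 (EXEC): [MAIN] PC=0: INC 2 -> ACC=37
Event 27 (EXEC): [MAIN] PC=1: DEC 3 -> ACC=34
Event 28 (EXEC): [MAIN] PC=2: INC 4 -> ACC=38
Event 29 (EXEC): [MAIN] PC=3: DEC 3 -> ACC=35
Event 30 (EXEC): [MAIN] PC=4: INC 4 -> ACC=39
Event 31 (EXEC): [MAIN] PC=5: INC 3 -> ACC=42
Event 32 (EXEC): [MAIN] PC=6: HALT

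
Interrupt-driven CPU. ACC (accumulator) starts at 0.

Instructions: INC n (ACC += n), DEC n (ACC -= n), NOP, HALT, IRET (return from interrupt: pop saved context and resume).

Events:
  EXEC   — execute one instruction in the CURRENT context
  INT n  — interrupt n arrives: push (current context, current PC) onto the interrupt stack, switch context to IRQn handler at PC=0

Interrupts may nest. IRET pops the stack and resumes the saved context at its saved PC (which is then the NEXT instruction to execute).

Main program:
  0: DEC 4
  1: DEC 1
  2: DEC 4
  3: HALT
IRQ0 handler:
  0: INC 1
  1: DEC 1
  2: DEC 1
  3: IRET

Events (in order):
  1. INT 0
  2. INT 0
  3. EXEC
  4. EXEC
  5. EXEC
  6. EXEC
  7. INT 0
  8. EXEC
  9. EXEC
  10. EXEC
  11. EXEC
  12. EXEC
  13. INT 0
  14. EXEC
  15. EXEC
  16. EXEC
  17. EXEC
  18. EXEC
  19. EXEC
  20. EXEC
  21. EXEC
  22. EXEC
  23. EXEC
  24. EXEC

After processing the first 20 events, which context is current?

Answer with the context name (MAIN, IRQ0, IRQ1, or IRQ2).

Event 1 (INT 0): INT 0 arrives: push (MAIN, PC=0), enter IRQ0 at PC=0 (depth now 1)
Event 2 (INT 0): INT 0 arrives: push (IRQ0, PC=0), enter IRQ0 at PC=0 (depth now 2)
Event 3 (EXEC): [IRQ0] PC=0: INC 1 -> ACC=1
Event 4 (EXEC): [IRQ0] PC=1: DEC 1 -> ACC=0
Event 5 (EXEC): [IRQ0] PC=2: DEC 1 -> ACC=-1
Event 6 (EXEC): [IRQ0] PC=3: IRET -> resume IRQ0 at PC=0 (depth now 1)
Event 7 (INT 0): INT 0 arrives: push (IRQ0, PC=0), enter IRQ0 at PC=0 (depth now 2)
Event 8 (EXEC): [IRQ0] PC=0: INC 1 -> ACC=0
Event 9 (EXEC): [IRQ0] PC=1: DEC 1 -> ACC=-1
Event 10 (EXEC): [IRQ0] PC=2: DEC 1 -> ACC=-2
Event 11 (EXEC): [IRQ0] PC=3: IRET -> resume IRQ0 at PC=0 (depth now 1)
Event 12 (EXEC): [IRQ0] PC=0: INC 1 -> ACC=-1
Event 13 (INT 0): INT 0 arrives: push (IRQ0, PC=1), enter IRQ0 at PC=0 (depth now 2)
Event 14 (EXEC): [IRQ0] PC=0: INC 1 -> ACC=0
Event 15 (EXEC): [IRQ0] PC=1: DEC 1 -> ACC=-1
Event 16 (EXEC): [IRQ0] PC=2: DEC 1 -> ACC=-2
Event 17 (EXEC): [IRQ0] PC=3: IRET -> resume IRQ0 at PC=1 (depth now 1)
Event 18 (EXEC): [IRQ0] PC=1: DEC 1 -> ACC=-3
Event 19 (EXEC): [IRQ0] PC=2: DEC 1 -> ACC=-4
Event 20 (EXEC): [IRQ0] PC=3: IRET -> resume MAIN at PC=0 (depth now 0)

Answer: MAIN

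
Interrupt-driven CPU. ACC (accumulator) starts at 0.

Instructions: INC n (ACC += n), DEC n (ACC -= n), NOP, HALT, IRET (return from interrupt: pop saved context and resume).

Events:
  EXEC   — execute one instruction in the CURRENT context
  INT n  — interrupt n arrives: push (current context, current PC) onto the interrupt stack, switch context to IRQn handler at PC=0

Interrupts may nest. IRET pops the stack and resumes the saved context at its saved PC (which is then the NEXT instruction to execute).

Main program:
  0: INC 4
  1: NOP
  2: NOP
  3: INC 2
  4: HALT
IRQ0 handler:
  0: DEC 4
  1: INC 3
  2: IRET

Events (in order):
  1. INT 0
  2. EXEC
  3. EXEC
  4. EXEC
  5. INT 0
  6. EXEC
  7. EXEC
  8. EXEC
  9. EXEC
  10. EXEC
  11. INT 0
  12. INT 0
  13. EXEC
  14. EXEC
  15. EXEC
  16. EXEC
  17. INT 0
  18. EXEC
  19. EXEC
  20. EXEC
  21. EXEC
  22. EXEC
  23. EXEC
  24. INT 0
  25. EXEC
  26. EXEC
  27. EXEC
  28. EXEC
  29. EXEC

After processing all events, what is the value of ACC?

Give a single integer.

Event 1 (INT 0): INT 0 arrives: push (MAIN, PC=0), enter IRQ0 at PC=0 (depth now 1)
Event 2 (EXEC): [IRQ0] PC=0: DEC 4 -> ACC=-4
Event 3 (EXEC): [IRQ0] PC=1: INC 3 -> ACC=-1
Event 4 (EXEC): [IRQ0] PC=2: IRET -> resume MAIN at PC=0 (depth now 0)
Event 5 (INT 0): INT 0 arrives: push (MAIN, PC=0), enter IRQ0 at PC=0 (depth now 1)
Event 6 (EXEC): [IRQ0] PC=0: DEC 4 -> ACC=-5
Event 7 (EXEC): [IRQ0] PC=1: INC 3 -> ACC=-2
Event 8 (EXEC): [IRQ0] PC=2: IRET -> resume MAIN at PC=0 (depth now 0)
Event 9 (EXEC): [MAIN] PC=0: INC 4 -> ACC=2
Event 10 (EXEC): [MAIN] PC=1: NOP
Event 11 (INT 0): INT 0 arrives: push (MAIN, PC=2), enter IRQ0 at PC=0 (depth now 1)
Event 12 (INT 0): INT 0 arrives: push (IRQ0, PC=0), enter IRQ0 at PC=0 (depth now 2)
Event 13 (EXEC): [IRQ0] PC=0: DEC 4 -> ACC=-2
Event 14 (EXEC): [IRQ0] PC=1: INC 3 -> ACC=1
Event 15 (EXEC): [IRQ0] PC=2: IRET -> resume IRQ0 at PC=0 (depth now 1)
Event 16 (EXEC): [IRQ0] PC=0: DEC 4 -> ACC=-3
Event 17 (INT 0): INT 0 arrives: push (IRQ0, PC=1), enter IRQ0 at PC=0 (depth now 2)
Event 18 (EXEC): [IRQ0] PC=0: DEC 4 -> ACC=-7
Event 19 (EXEC): [IRQ0] PC=1: INC 3 -> ACC=-4
Event 20 (EXEC): [IRQ0] PC=2: IRET -> resume IRQ0 at PC=1 (depth now 1)
Event 21 (EXEC): [IRQ0] PC=1: INC 3 -> ACC=-1
Event 22 (EXEC): [IRQ0] PC=2: IRET -> resume MAIN at PC=2 (depth now 0)
Event 23 (EXEC): [MAIN] PC=2: NOP
Event 24 (INT 0): INT 0 arrives: push (MAIN, PC=3), enter IRQ0 at PC=0 (depth now 1)
Event 25 (EXEC): [IRQ0] PC=0: DEC 4 -> ACC=-5
Event 26 (EXEC): [IRQ0] PC=1: INC 3 -> ACC=-2
Event 27 (EXEC): [IRQ0] PC=2: IRET -> resume MAIN at PC=3 (depth now 0)
Event 28 (EXEC): [MAIN] PC=3: INC 2 -> ACC=0
Event 29 (EXEC): [MAIN] PC=4: HALT

Answer: 0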